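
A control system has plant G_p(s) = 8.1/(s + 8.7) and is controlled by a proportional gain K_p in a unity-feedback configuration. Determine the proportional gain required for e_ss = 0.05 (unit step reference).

For a type-0 loop with proportional control, e_ss = 1/(1 + K_p·G_p(0)).
G_p(0) = 0.931. Require 1/(1 + K_p·0.931) = 0.05, so 1 + 0.931·K_p = 20.
K_p = (20 − 1)/0.931 = 20.4.

K_p = 20.4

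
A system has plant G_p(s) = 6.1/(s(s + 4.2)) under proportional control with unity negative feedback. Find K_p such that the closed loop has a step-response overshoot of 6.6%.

From %OS = 100·exp(−πζ/√(1−ζ²)) = 6.6%, ζ = −ln(0.066)/√(π²+ln²(0.066)) = 0.6543.
Characteristic equation s² + 4.2s + 6.1K_p = 0 gives ζ = 4.2/(2√(6.1K_p)).
Setting ζ = 0.6543: √(6.1K_p) = 4.2/(2·0.6543) = 3.21, so K_p = 10.3/6.1 = 1.69.

K_p = 1.69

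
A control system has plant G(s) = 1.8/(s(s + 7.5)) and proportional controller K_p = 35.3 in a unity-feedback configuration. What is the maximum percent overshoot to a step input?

18.7%

Closed-loop characteristic equation: s² + 7.5s + 63.54 = 0, so ω_n = 7.971 rad/s and ζ = 7.5/(2·7.971) = 0.4704.
%OS = 100·exp(−πζ/√(1−ζ²)) = 100·exp(−π·0.4704/√0.7787) = 18.7%.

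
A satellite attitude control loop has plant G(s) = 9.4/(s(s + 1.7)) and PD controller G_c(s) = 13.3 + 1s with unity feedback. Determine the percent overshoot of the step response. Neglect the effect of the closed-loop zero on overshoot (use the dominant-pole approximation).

Forward path: (13.3 + 1s)·9.4/(s(s+1.7)). The closed-loop characteristic equation is s² + (1.7 + 9.4·1)s + 9.4·13.3 = 0.
That is s² + 11.1s + 125 = 0, so ω_n = 11.18 rad/s and ζ = 11.1/(2·11.18) = 0.4964.
%OS = 100·exp(−πζ/√(1−ζ²)) = 16.6%.

16.6%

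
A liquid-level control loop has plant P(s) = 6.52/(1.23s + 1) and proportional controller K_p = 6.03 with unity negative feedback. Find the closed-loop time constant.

Closed loop: T(s) = K_p·P/(1+K_p·P) = 39.32/(1.23s + 1 + 39.32), with pole at s = −(1 + 39.32)/1.23 = −32.78.
Closed-loop time constant τ = 1/32.78 = 0.0305 s.

τ = 0.0305 s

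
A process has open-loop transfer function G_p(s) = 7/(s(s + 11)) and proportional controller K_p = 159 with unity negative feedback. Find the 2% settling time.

T_s ≈ 0.727 s

The closed-loop denominator s² + 11s + 1113 gives ω_n = √1113 = 33.36 and ζ = 11/(2ω_n) = 0.1649.
2% settling time T_s ≈ 4/(ζω_n) = 4/5.5 = 0.727 s.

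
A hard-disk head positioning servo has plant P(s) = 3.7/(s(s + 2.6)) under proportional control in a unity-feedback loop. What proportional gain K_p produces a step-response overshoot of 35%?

K_p = 4.55

From %OS = 100·exp(−πζ/√(1−ζ²)) = 35%, ζ = −ln(0.35)/√(π²+ln²(0.35)) = 0.3169.
Characteristic equation s² + 2.6s + 3.7K_p = 0 gives ζ = 2.6/(2√(3.7K_p)).
Setting ζ = 0.3169: √(3.7K_p) = 2.6/(2·0.3169) = 4.102, so K_p = 16.82/3.7 = 4.55.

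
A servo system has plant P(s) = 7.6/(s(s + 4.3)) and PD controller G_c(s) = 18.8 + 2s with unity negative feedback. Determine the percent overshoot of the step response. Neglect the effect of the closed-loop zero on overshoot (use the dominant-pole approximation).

1.19%

Forward path: (18.8 + 2s)·7.6/(s(s+4.3)). The closed-loop characteristic equation is s² + (4.3 + 7.6·2)s + 7.6·18.8 = 0.
That is s² + 19.5s + 142.9 = 0, so ω_n = 11.95 rad/s and ζ = 19.5/(2·11.95) = 0.8157.
%OS = 100·exp(−πζ/√(1−ζ²)) = 1.19%.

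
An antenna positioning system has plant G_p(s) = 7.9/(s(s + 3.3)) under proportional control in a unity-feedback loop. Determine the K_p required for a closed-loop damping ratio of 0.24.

Closed-loop characteristic equation: s² + 3.3s + K_p·7.9 = 0.
So ω_n = √(7.9K_p) and 2ζω_n = 3.3, giving ζ = 3.3/(2√(7.9K_p)).
Setting ζ = 0.24: √(7.9K_p) = 3.3/(2·0.24) = 6.875, so K_p = 47.27/7.9 = 5.98.

K_p = 5.98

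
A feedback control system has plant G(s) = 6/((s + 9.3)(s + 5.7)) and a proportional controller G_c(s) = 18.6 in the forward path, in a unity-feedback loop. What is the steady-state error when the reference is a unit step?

0.322

The loop is type 0. Static position error constant K_pos = G_c(0)·G(0) = 18.6·0.1132 = 2.105.
Steady-state error to a unit step: e_ss = 1/(1+K_pos) = 1/3.105 = 0.322.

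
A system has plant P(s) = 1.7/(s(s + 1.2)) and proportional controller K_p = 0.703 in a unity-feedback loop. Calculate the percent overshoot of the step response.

12.7%

The closed-loop denominator s² + 1.2s + 1.195 gives ω_n = √1.195 = 1.093 and ζ = 1.2/(2ω_n) = 0.5488.
%OS = 100·exp(−πζ/√(1−ζ²)) = 100·exp(−π·0.5488/√0.6988) = 12.7%.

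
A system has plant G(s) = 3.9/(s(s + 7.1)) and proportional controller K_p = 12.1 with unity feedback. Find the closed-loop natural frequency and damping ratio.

ω_n = 6.87 rad/s, ζ = 0.517

With unity feedback the closed-loop characteristic equation is s² + 7.1s + 12.1·3.9 = s² + 7.1s + 47.19 = 0.
So ω_n² = 47.19 ⇒ ω_n = 6.869 rad/s, and ζ = 7.1/(2ω_n) = 0.517.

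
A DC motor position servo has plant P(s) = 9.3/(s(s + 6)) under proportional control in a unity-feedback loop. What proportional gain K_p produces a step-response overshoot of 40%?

From %OS = 100·exp(−πζ/√(1−ζ²)) = 40%, ζ = −ln(0.4)/√(π²+ln²(0.4)) = 0.28.
Characteristic equation s² + 6s + 9.3K_p = 0 gives ζ = 6/(2√(9.3K_p)).
Setting ζ = 0.28: √(9.3K_p) = 6/(2·0.28) = 10.71, so K_p = 114.8/9.3 = 12.3.

K_p = 12.3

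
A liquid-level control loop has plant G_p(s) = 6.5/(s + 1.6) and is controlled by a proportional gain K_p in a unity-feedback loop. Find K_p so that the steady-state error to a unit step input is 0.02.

K_p = 12.1

Steady-state error for a unit step on this type-0 loop is 1/(1 + K_p·G_p(0)).
G_p(0) = 4.062. Require 1/(1 + K_p·4.062) = 0.02, so 1 + 4.062·K_p = 50.
K_p = (50 − 1)/4.062 = 12.1.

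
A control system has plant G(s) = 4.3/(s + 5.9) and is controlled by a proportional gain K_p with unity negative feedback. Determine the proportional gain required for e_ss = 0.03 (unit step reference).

K_p = 44.4

For a type-0 loop with proportional control, e_ss = 1/(1 + K_p·G(0)).
G(0) = 0.7288. Require 1/(1 + K_p·0.7288) = 0.03, so 1 + 0.7288·K_p = 33.33.
K_p = (33.33 − 1)/0.7288 = 44.4.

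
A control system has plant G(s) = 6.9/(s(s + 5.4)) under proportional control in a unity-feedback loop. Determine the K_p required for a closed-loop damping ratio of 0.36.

Closed-loop characteristic equation: s² + 5.4s + K_p·6.9 = 0.
So ω_n = √(6.9K_p) and 2ζω_n = 5.4, giving ζ = 5.4/(2√(6.9K_p)).
Setting ζ = 0.36: √(6.9K_p) = 5.4/(2·0.36) = 7.5, so K_p = 56.25/6.9 = 8.15.

K_p = 8.15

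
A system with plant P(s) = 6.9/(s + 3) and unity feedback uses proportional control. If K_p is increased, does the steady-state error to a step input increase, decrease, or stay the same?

e_ss = 1/(1 + K_p·P(0)); a larger K_p raises the denominator, so e_ss decreases.

decrease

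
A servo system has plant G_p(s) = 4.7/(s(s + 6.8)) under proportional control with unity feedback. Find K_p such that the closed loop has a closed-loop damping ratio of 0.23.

K_p = 46.5

Closed-loop characteristic equation: s² + 6.8s + K_p·4.7 = 0.
So ω_n = √(4.7K_p) and 2ζω_n = 6.8, giving ζ = 6.8/(2√(4.7K_p)).
Setting ζ = 0.23: √(4.7K_p) = 6.8/(2·0.23) = 14.78, so K_p = 218.5/4.7 = 46.5.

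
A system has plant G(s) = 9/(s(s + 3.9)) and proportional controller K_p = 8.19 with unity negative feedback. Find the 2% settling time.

T_s ≈ 2.05 s

From 1 + K_pG(s) = 0: s² + 3.9s + 73.71 = 0 ⇒ ω_n = 8.585, ζ = 0.2271.
2% settling time T_s ≈ 4/(ζω_n) = 4/1.95 = 2.05 s.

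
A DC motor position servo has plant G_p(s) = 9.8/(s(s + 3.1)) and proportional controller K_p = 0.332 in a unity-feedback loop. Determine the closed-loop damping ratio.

ζ = 0.859

1 + K_p·G_p(s) = 0 gives s² + 3.1s + 3.254 = 0.
Matching s² + 2ζω_n s + ω_n²: ω_n = √3.254 = 1.804 rad/s and 2ζω_n = 3.1, so ζ = 3.1/(2·1.804) = 0.859.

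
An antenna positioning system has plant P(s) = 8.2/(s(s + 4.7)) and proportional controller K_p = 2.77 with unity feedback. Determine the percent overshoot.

Closed-loop characteristic equation: s² + 4.7s + 22.71 = 0, so ω_n = 4.766 rad/s and ζ = 4.7/(2·4.766) = 0.4931.
%OS = 100·exp(−πζ/√(1−ζ²)) = 100·exp(−π·0.4931/√0.7569) = 16.9%.

16.9%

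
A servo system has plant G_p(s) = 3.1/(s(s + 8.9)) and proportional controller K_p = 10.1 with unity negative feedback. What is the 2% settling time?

The closed-loop denominator s² + 8.9s + 31.31 gives ω_n = √31.31 = 5.596 and ζ = 8.9/(2ω_n) = 0.7953.
2% settling time T_s ≈ 4/(ζω_n) = 4/4.45 = 0.899 s.

T_s ≈ 0.899 s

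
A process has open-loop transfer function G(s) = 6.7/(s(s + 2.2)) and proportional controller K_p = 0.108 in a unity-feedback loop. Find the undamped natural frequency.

With unity feedback the closed-loop characteristic equation is s² + 2.2s + 0.108·6.7 = s² + 2.2s + 0.7236 = 0.
So ω_n² = 0.7236 ⇒ ω_n = 0.8506 rad/s, and ζ = 2.2/(2ω_n) = 1.29.

ω_n = 0.851 rad/s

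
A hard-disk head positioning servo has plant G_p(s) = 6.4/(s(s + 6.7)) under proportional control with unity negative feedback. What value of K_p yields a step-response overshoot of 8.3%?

From %OS = 100·exp(−πζ/√(1−ζ²)) = 8.3%, ζ = −ln(0.083)/√(π²+ln²(0.083)) = 0.621.
Characteristic equation s² + 6.7s + 6.4K_p = 0 gives ζ = 6.7/(2√(6.4K_p)).
Setting ζ = 0.621: √(6.4K_p) = 6.7/(2·0.621) = 5.395, so K_p = 29.1/6.4 = 4.55.

K_p = 4.55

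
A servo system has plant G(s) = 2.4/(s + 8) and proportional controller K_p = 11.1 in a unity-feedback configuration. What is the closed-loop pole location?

s = -34.64

Closed-loop transfer function: T(s) = K_p·G(s)/(1 + K_p·G(s)) = 26.64/(s + 8 + 26.64) = 26.64/(s + 34.64).
The closed-loop pole is at s = −34.64.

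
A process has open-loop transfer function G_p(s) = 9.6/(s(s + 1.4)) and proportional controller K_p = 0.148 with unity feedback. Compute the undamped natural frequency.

The closed-loop denominator is s(s+1.4) + 0.148·9.6 = s² + 1.4s + 1.421.
Matching s² + 2ζω_n s + ω_n²: ω_n = √1.421 = 1.192 rad/s and 2ζω_n = 1.4, so ζ = 1.4/(2·1.192) = 0.587.

ω_n = 1.19 rad/s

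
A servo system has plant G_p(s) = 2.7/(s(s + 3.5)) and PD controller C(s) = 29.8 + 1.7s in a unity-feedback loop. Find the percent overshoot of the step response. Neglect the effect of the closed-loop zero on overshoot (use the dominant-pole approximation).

Forward path: (29.8 + 1.7s)·2.7/(s(s+3.5)). The closed-loop characteristic equation is s² + (3.5 + 2.7·1.7)s + 2.7·29.8 = 0.
That is s² + 8.09s + 80.46 = 0, so ω_n = 8.97 rad/s and ζ = 8.09/(2·8.97) = 0.451.
%OS = 100·exp(−πζ/√(1−ζ²)) = 20.4%.

20.4%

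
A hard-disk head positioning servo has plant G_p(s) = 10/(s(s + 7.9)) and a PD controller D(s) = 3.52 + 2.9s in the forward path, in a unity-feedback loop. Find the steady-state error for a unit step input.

0

The open loop D(s)G_p(s) has a pole at the origin (type 1), so the static position error constant is infinite and e_ss = 1/(1+∞) = 0.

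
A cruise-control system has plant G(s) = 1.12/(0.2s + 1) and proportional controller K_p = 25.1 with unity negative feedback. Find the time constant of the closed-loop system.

Closed loop: T(s) = K_p·G/(1+K_p·G) = 28.11/(0.2s + 1 + 28.11), with pole at s = −(1 + 28.11)/0.2 = −145.6.
Closed-loop time constant τ = 1/145.6 = 0.00687 s.

τ = 0.00687 s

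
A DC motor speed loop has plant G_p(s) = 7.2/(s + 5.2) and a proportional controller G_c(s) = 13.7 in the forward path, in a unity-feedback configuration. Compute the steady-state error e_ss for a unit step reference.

0.0501

The loop is type 0. Static position error constant K_pos = G_c(0)·G_p(0) = 13.7·1.385 = 18.97.
Steady-state error to a unit step: e_ss = 1/(1+K_pos) = 1/19.97 = 0.0501.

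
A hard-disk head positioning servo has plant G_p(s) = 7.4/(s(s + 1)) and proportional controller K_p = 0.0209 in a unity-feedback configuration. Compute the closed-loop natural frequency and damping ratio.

With unity feedback the closed-loop characteristic equation is s² + 1s + 0.0209·7.4 = s² + 1s + 0.1547 = 0.
So ω_n² = 0.1547 ⇒ ω_n = 0.3933 rad/s, and ζ = 1/(2ω_n) = 1.27.

ω_n = 0.393 rad/s, ζ = 1.27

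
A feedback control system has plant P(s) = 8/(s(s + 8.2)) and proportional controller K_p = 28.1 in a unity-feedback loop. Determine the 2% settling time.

Closed-loop characteristic equation: s² + 8.2s + 224.8 = 0, so ω_n = 14.99 rad/s and ζ = 8.2/(2·14.99) = 0.2735.
2% settling time T_s ≈ 4/(ζω_n) = 4/4.1 = 0.976 s.

T_s ≈ 0.976 s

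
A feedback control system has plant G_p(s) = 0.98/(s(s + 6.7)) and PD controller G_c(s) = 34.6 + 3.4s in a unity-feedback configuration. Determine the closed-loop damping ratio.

Forward path: (34.6 + 3.4s)·0.98/(s(s+6.7)). The closed-loop characteristic equation is s² + (6.7 + 0.98·3.4)s + 0.98·34.6 = 0.
That is s² + 10.03s + 33.91 = 0, so ω_n = 5.823 rad/s and ζ = 10.03/(2·5.823) = 0.8614.

ζ = 0.861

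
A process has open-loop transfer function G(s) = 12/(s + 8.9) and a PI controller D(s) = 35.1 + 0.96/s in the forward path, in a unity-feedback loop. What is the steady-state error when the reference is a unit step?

0

The open loop D(s)G(s) has a pole at the origin (type 1), so the static position error constant is infinite and e_ss = 1/(1+∞) = 0.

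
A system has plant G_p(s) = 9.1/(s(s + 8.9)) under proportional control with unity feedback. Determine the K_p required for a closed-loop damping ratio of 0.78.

K_p = 3.58

Closed-loop characteristic equation: s² + 8.9s + K_p·9.1 = 0.
So ω_n = √(9.1K_p) and 2ζω_n = 8.9, giving ζ = 8.9/(2√(9.1K_p)).
Setting ζ = 0.78: √(9.1K_p) = 8.9/(2·0.78) = 5.705, so K_p = 32.55/9.1 = 3.58.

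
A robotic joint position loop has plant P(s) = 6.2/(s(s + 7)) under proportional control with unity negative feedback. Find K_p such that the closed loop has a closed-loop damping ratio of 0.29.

Closed-loop characteristic equation: s² + 7s + K_p·6.2 = 0.
So ω_n = √(6.2K_p) and 2ζω_n = 7, giving ζ = 7/(2√(6.2K_p)).
Setting ζ = 0.29: √(6.2K_p) = 7/(2·0.29) = 12.07, so K_p = 145.7/6.2 = 23.5.

K_p = 23.5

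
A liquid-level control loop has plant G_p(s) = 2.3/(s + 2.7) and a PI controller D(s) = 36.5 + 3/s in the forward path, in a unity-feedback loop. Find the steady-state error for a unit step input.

0

The open loop D(s)G_p(s) has a pole at the origin (type 1), so the static position error constant is infinite and e_ss = 1/(1+∞) = 0.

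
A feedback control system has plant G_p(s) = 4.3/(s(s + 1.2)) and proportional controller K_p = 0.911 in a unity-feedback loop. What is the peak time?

T_p = 1.67 s

From 1 + K_pG_p(s) = 0: s² + 1.2s + 3.917 = 0 ⇒ ω_n = 1.979, ζ = 0.3032.
Damped frequency ω_d = ω_n√(1−ζ²) = 1.886 rad/s, so peak time T_p = π/ω_d = 1.67 s.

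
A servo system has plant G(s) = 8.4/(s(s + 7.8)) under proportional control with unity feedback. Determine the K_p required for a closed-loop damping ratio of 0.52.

K_p = 6.7

Closed-loop characteristic equation: s² + 7.8s + K_p·8.4 = 0.
So ω_n = √(8.4K_p) and 2ζω_n = 7.8, giving ζ = 7.8/(2√(8.4K_p)).
Setting ζ = 0.52: √(8.4K_p) = 7.8/(2·0.52) = 7.5, so K_p = 56.25/8.4 = 6.7.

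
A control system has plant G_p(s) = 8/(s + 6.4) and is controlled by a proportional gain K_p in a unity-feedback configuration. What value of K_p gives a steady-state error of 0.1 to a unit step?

K_p = 7.2

The loop is type 0, so e_ss(step) = 1/(1 + K_pos) with K_pos = K_p·G_p(0).
G_p(0) = 1.25. Require 1/(1 + K_p·1.25) = 0.1, so 1 + 1.25·K_p = 10.
K_p = (10 − 1)/1.25 = 7.2.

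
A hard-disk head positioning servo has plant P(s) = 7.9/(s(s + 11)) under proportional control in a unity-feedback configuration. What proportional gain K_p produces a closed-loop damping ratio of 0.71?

K_p = 7.6

Closed-loop characteristic equation: s² + 11s + K_p·7.9 = 0.
So ω_n = √(7.9K_p) and 2ζω_n = 11, giving ζ = 11/(2√(7.9K_p)).
Setting ζ = 0.71: √(7.9K_p) = 11/(2·0.71) = 7.746, so K_p = 60.01/7.9 = 7.6.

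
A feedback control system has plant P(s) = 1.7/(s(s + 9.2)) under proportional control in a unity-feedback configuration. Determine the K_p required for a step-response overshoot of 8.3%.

From %OS = 100·exp(−πζ/√(1−ζ²)) = 8.3%, ζ = −ln(0.083)/√(π²+ln²(0.083)) = 0.621.
Characteristic equation s² + 9.2s + 1.7K_p = 0 gives ζ = 9.2/(2√(1.7K_p)).
Setting ζ = 0.621: √(1.7K_p) = 9.2/(2·0.621) = 7.408, so K_p = 54.87/1.7 = 32.3.

K_p = 32.3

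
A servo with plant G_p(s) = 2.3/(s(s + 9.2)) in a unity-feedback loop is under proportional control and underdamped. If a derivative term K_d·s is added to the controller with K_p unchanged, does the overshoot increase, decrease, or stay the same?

decrease

The derivative term adds K·K_d to the s-coefficient of the characteristic equation, raising 2ζω_n while ω_n is unchanged; ζ increases, so overshoot decreases.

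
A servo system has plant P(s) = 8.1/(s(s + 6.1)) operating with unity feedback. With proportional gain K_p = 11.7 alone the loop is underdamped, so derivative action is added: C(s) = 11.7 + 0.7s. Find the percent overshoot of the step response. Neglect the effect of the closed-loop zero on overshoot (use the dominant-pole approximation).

9.22%

Forward path: (11.7 + 0.7s)·8.1/(s(s+6.1)). The closed-loop characteristic equation is s² + (6.1 + 8.1·0.7)s + 8.1·11.7 = 0.
That is s² + 11.77s + 94.77 = 0, so ω_n = 9.735 rad/s and ζ = 11.77/(2·9.735) = 0.6045.
%OS = 100·exp(−πζ/√(1−ζ²)) = 9.22%.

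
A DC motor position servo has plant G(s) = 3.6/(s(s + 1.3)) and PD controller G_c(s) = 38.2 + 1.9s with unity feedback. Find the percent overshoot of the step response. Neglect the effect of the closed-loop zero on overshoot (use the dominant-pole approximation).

31.3%

Forward path: (38.2 + 1.9s)·3.6/(s(s+1.3)). The closed-loop characteristic equation is s² + (1.3 + 3.6·1.9)s + 3.6·38.2 = 0.
That is s² + 8.14s + 137.5 = 0, so ω_n = 11.73 rad/s and ζ = 8.14/(2·11.73) = 0.3471.
%OS = 100·exp(−πζ/√(1−ζ²)) = 31.3%.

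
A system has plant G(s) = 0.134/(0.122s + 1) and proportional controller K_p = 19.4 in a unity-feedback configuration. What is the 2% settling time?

Closed loop: T(s) = K_p·G/(1+K_p·G) = 2.6/(0.122s + 1 + 2.6), with pole at s = −(1 + 2.6)/0.122 = −29.5.
τ = 1/29.5 = 0.03389 s, so 2% settling time ≈ 4τ = 0.136 s.

T_s ≈ 0.136 s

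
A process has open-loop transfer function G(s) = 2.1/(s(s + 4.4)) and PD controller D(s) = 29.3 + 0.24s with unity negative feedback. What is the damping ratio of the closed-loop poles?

ζ = 0.313

Forward path: (29.3 + 0.24s)·2.1/(s(s+4.4)). The closed-loop characteristic equation is s² + (4.4 + 2.1·0.24)s + 2.1·29.3 = 0.
That is s² + 4.904s + 61.53 = 0, so ω_n = 7.844 rad/s and ζ = 4.904/(2·7.844) = 0.3126.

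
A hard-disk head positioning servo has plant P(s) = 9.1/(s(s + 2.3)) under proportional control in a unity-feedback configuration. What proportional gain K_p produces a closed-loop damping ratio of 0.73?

Closed-loop characteristic equation: s² + 2.3s + K_p·9.1 = 0.
So ω_n = √(9.1K_p) and 2ζω_n = 2.3, giving ζ = 2.3/(2√(9.1K_p)).
Setting ζ = 0.73: √(9.1K_p) = 2.3/(2·0.73) = 1.575, so K_p = 2.482/9.1 = 0.273.

K_p = 0.273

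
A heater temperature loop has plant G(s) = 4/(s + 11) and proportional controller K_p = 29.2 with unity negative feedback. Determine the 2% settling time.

T_s ≈ 0.0313 s

Closed-loop transfer function: T(s) = K_p·G(s)/(1 + K_p·G(s)) = 116.8/(s + 11 + 116.8) = 116.8/(s + 127.8).
Time constant τ = 1/127.8 = 0.007825 s, so the 2% settling time is about 4τ = 0.0313 s.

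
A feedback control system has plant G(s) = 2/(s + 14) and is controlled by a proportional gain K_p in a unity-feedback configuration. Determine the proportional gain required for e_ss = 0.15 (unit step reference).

Steady-state error for a unit step on this type-0 loop is 1/(1 + K_p·G(0)).
G(0) = 0.1429. Require 1/(1 + K_p·0.1429) = 0.15, so 1 + 0.1429·K_p = 6.667.
K_p = (6.667 − 1)/0.1429 = 39.7.

K_p = 39.7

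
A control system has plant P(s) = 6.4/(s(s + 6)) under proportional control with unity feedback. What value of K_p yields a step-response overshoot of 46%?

From %OS = 100·exp(−πζ/√(1−ζ²)) = 46%, ζ = −ln(0.46)/√(π²+ln²(0.46)) = 0.24.
Characteristic equation s² + 6s + 6.4K_p = 0 gives ζ = 6/(2√(6.4K_p)).
Setting ζ = 0.24: √(6.4K_p) = 6/(2·0.24) = 12.5, so K_p = 156.3/6.4 = 24.4.

K_p = 24.4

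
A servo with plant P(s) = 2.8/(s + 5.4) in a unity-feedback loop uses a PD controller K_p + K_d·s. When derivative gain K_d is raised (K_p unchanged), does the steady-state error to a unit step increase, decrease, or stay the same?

unchanged

At s = 0 the derivative term contributes nothing: C(0) = K_p regardless of K_d, so K_pos = K_p·P(0) and e_ss are unchanged.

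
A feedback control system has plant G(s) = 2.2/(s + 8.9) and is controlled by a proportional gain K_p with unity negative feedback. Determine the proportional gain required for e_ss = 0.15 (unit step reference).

K_p = 22.9

For a type-0 loop with proportional control, e_ss = 1/(1 + K_p·G(0)).
G(0) = 0.2472. Require 1/(1 + K_p·0.2472) = 0.15, so 1 + 0.2472·K_p = 6.667.
K_p = (6.667 − 1)/0.2472 = 22.9.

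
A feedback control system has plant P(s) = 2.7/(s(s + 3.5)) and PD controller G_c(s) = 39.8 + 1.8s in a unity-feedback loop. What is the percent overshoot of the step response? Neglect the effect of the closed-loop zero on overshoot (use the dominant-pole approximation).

Forward path: (39.8 + 1.8s)·2.7/(s(s+3.5)). The closed-loop characteristic equation is s² + (3.5 + 2.7·1.8)s + 2.7·39.8 = 0.
That is s² + 8.36s + 107.5 = 0, so ω_n = 10.37 rad/s and ζ = 8.36/(2·10.37) = 0.4032.
%OS = 100·exp(−πζ/√(1−ζ²)) = 25%.

25%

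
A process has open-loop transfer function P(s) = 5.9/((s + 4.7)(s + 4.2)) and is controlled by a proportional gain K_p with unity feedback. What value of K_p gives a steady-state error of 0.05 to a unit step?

K_p = 63.6

Steady-state error for a unit step on this type-0 loop is 1/(1 + K_p·P(0)).
P(0) = 0.2989. Require 1/(1 + K_p·0.2989) = 0.05, so 1 + 0.2989·K_p = 20.
K_p = (20 − 1)/0.2989 = 63.6.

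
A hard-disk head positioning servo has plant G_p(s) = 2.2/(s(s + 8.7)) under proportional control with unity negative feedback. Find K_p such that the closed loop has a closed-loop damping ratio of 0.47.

Closed-loop characteristic equation: s² + 8.7s + K_p·2.2 = 0.
So ω_n = √(2.2K_p) and 2ζω_n = 8.7, giving ζ = 8.7/(2√(2.2K_p)).
Setting ζ = 0.47: √(2.2K_p) = 8.7/(2·0.47) = 9.255, so K_p = 85.66/2.2 = 38.9.

K_p = 38.9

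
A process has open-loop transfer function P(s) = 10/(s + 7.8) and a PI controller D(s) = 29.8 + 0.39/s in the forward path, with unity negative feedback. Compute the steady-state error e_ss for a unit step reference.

The open loop D(s)P(s) has a pole at the origin (type 1), so the static position error constant is infinite and e_ss = 1/(1+∞) = 0.

0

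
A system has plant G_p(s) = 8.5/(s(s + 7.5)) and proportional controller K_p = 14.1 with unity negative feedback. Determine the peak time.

From 1 + K_pG_p(s) = 0: s² + 7.5s + 119.8 = 0 ⇒ ω_n = 10.95, ζ = 0.3425.
Damped frequency ω_d = ω_n√(1−ζ²) = 10.29 rad/s, so peak time T_p = π/ω_d = 0.305 s.

T_p = 0.305 s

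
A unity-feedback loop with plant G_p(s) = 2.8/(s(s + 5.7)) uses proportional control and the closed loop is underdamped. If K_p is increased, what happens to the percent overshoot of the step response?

increase

Characteristic equation s² + 5.7s + K_p·2.8 = 0: raising K_p raises ω_n while 2ζω_n = 5.7 is fixed, so ζ falls and overshoot grows.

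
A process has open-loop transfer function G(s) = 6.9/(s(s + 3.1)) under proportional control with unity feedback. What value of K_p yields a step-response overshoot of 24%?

From %OS = 100·exp(−πζ/√(1−ζ²)) = 24%, ζ = −ln(0.24)/√(π²+ln²(0.24)) = 0.4136.
Characteristic equation s² + 3.1s + 6.9K_p = 0 gives ζ = 3.1/(2√(6.9K_p)).
Setting ζ = 0.4136: √(6.9K_p) = 3.1/(2·0.4136) = 3.748, so K_p = 14.04/6.9 = 2.04.

K_p = 2.04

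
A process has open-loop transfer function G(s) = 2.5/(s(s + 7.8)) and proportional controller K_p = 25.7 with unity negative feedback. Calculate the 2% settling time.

T_s ≈ 1.03 s

Closed-loop characteristic equation: s² + 7.8s + 64.25 = 0, so ω_n = 8.016 rad/s and ζ = 7.8/(2·8.016) = 0.4866.
2% settling time T_s ≈ 4/(ζω_n) = 4/3.9 = 1.03 s.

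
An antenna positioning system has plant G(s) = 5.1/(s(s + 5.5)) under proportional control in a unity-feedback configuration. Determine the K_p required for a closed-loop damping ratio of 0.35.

K_p = 12.1

Closed-loop characteristic equation: s² + 5.5s + K_p·5.1 = 0.
So ω_n = √(5.1K_p) and 2ζω_n = 5.5, giving ζ = 5.5/(2√(5.1K_p)).
Setting ζ = 0.35: √(5.1K_p) = 5.5/(2·0.35) = 7.857, so K_p = 61.73/5.1 = 12.1.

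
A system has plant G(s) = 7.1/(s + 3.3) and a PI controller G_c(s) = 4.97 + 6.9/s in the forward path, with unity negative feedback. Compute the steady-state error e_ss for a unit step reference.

The open loop G_c(s)G(s) has a pole at the origin (type 1), so the static position error constant is infinite and e_ss = 1/(1+∞) = 0.

0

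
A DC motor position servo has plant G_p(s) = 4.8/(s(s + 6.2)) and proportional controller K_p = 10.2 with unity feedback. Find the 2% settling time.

T_s ≈ 1.29 s

The closed-loop denominator s² + 6.2s + 48.96 gives ω_n = √48.96 = 6.997 and ζ = 6.2/(2ω_n) = 0.443.
2% settling time T_s ≈ 4/(ζω_n) = 4/3.1 = 1.29 s.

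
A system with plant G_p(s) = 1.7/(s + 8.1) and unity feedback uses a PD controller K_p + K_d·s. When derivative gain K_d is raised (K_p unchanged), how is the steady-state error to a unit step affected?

K_d affects only the transient (the s-coefficient); the DC loop gain, and hence e_ss, depends only on K_p.

unchanged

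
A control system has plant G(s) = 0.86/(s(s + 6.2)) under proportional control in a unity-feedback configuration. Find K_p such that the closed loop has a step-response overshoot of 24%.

K_p = 65.3

From %OS = 100·exp(−πζ/√(1−ζ²)) = 24%, ζ = −ln(0.24)/√(π²+ln²(0.24)) = 0.4136.
Characteristic equation s² + 6.2s + 0.86K_p = 0 gives ζ = 6.2/(2√(0.86K_p)).
Setting ζ = 0.4136: √(0.86K_p) = 6.2/(2·0.4136) = 7.495, so K_p = 56.18/0.86 = 65.3.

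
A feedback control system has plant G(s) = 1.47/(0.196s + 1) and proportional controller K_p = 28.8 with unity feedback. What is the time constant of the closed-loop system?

Closed loop: T(s) = K_p·G/(1+K_p·G) = 42.34/(0.196s + 1 + 42.34), with pole at s = −(1 + 42.34)/0.196 = −221.1.
Closed-loop time constant τ = 1/221.1 = 0.00452 s.

τ = 0.00452 s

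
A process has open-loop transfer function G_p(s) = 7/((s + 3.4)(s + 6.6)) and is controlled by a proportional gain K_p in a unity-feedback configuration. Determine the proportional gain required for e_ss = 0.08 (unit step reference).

The loop is type 0, so e_ss(step) = 1/(1 + K_pos) with K_pos = K_p·G_p(0).
G_p(0) = 0.3119. Require 1/(1 + K_p·0.3119) = 0.08, so 1 + 0.3119·K_p = 12.5.
K_p = (12.5 − 1)/0.3119 = 36.9.

K_p = 36.9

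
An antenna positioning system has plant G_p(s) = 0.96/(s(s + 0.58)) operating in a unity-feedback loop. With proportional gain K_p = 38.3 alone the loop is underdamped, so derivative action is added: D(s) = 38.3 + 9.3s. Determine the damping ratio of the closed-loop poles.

Forward path: (38.3 + 9.3s)·0.96/(s(s+0.58)). The closed-loop characteristic equation is s² + (0.58 + 0.96·9.3)s + 0.96·38.3 = 0.
That is s² + 9.508s + 36.77 = 0, so ω_n = 6.064 rad/s and ζ = 9.508/(2·6.064) = 0.784.

ζ = 0.784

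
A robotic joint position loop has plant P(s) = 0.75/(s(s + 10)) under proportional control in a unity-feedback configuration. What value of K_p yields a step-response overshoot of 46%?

From %OS = 100·exp(−πζ/√(1−ζ²)) = 46%, ζ = −ln(0.46)/√(π²+ln²(0.46)) = 0.24.
Characteristic equation s² + 10s + 0.75K_p = 0 gives ζ = 10/(2√(0.75K_p)).
Setting ζ = 0.24: √(0.75K_p) = 10/(2·0.24) = 20.84, so K_p = 434.2/0.75 = 579.

K_p = 579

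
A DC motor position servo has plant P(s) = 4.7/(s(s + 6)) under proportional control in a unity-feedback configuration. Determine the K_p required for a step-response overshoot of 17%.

K_p = 7.93

From %OS = 100·exp(−πζ/√(1−ζ²)) = 17%, ζ = −ln(0.17)/√(π²+ln²(0.17)) = 0.4913.
Characteristic equation s² + 6s + 4.7K_p = 0 gives ζ = 6/(2√(4.7K_p)).
Setting ζ = 0.4913: √(4.7K_p) = 6/(2·0.4913) = 6.107, so K_p = 37.29/4.7 = 7.93.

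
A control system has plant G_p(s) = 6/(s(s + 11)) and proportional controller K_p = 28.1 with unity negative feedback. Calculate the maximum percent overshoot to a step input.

From 1 + K_pG_p(s) = 0: s² + 11s + 168.6 = 0 ⇒ ω_n = 12.98, ζ = 0.4236.
%OS = 100·exp(−πζ/√(1−ζ²)) = 100·exp(−π·0.4236/√0.8206) = 23%.

23%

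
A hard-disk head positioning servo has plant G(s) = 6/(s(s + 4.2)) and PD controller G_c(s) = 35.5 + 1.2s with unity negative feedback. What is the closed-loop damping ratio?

ζ = 0.391

Forward path: (35.5 + 1.2s)·6/(s(s+4.2)). The closed-loop characteristic equation is s² + (4.2 + 6·1.2)s + 6·35.5 = 0.
That is s² + 11.4s + 213 = 0, so ω_n = 14.59 rad/s and ζ = 11.4/(2·14.59) = 0.3906.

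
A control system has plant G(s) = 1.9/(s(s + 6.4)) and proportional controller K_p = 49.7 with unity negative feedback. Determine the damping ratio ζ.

ζ = 0.329

With unity feedback the closed-loop characteristic equation is s² + 6.4s + 49.7·1.9 = s² + 6.4s + 94.43 = 0.
So ω_n² = 94.43 ⇒ ω_n = 9.718 rad/s, and ζ = 6.4/(2ω_n) = 0.329.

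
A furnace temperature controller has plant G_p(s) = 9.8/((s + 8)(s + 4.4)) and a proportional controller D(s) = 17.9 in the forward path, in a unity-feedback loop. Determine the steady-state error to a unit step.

0.167

The loop is type 0. Static position error constant K_pos = D(0)·G_p(0) = 17.9·0.2784 = 4.984.
Steady-state error to a unit step: e_ss = 1/(1+K_pos) = 1/5.984 = 0.167.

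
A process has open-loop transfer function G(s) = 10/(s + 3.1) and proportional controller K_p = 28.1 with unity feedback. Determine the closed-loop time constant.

Closed-loop transfer function: T(s) = K_p·G(s)/(1 + K_p·G(s)) = 281/(s + 3.1 + 281) = 281/(s + 284.1).
Time constant τ = 1/284.1 = 0.00352 s.

τ = 0.00352 s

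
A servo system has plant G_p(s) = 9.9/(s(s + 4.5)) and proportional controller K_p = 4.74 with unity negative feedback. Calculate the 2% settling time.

T_s ≈ 1.78 s

From 1 + K_pG_p(s) = 0: s² + 4.5s + 46.93 = 0 ⇒ ω_n = 6.85, ζ = 0.3285.
2% settling time T_s ≈ 4/(ζω_n) = 4/2.25 = 1.78 s.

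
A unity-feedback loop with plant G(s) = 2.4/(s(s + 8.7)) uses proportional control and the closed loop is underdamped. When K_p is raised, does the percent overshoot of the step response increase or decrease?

Characteristic equation s² + 8.7s + K_p·2.4 = 0: raising K_p raises ω_n while 2ζω_n = 8.7 is fixed, so ζ falls and overshoot grows.

increase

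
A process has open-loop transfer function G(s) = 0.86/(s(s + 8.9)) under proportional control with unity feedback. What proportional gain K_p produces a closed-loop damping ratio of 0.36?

Closed-loop characteristic equation: s² + 8.9s + K_p·0.86 = 0.
So ω_n = √(0.86K_p) and 2ζω_n = 8.9, giving ζ = 8.9/(2√(0.86K_p)).
Setting ζ = 0.36: √(0.86K_p) = 8.9/(2·0.36) = 12.36, so K_p = 152.8/0.86 = 178.

K_p = 178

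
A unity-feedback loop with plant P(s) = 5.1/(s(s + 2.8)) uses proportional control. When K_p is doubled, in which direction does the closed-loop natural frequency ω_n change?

ω_n = √(5.1·K_p), which grows with K_p.

increase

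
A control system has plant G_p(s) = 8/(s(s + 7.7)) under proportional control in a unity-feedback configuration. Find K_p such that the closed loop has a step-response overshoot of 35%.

K_p = 18.4

From %OS = 100·exp(−πζ/√(1−ζ²)) = 35%, ζ = −ln(0.35)/√(π²+ln²(0.35)) = 0.3169.
Characteristic equation s² + 7.7s + 8K_p = 0 gives ζ = 7.7/(2√(8K_p)).
Setting ζ = 0.3169: √(8K_p) = 7.7/(2·0.3169) = 12.15, so K_p = 147.6/8 = 18.4.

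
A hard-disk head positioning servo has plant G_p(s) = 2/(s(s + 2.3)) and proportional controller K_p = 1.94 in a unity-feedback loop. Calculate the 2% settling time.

T_s ≈ 3.48 s

From 1 + K_pG_p(s) = 0: s² + 2.3s + 3.88 = 0 ⇒ ω_n = 1.97, ζ = 0.5838.
2% settling time T_s ≈ 4/(ζω_n) = 4/1.15 = 3.48 s.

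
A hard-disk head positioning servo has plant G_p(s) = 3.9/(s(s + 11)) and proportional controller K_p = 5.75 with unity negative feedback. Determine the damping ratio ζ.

The closed-loop denominator is s(s+11) + 5.75·3.9 = s² + 11s + 22.43.
Matching s² + 2ζω_n s + ω_n²: ω_n = √22.43 = 4.736 rad/s and 2ζω_n = 11, so ζ = 11/(2·4.736) = 1.16.

ζ = 1.16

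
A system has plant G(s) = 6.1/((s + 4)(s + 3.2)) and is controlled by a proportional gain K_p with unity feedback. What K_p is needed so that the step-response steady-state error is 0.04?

The loop is type 0, so e_ss(step) = 1/(1 + K_pos) with K_pos = K_p·G(0).
G(0) = 0.4766. Require 1/(1 + K_p·0.4766) = 0.04, so 1 + 0.4766·K_p = 25.
K_p = (25 − 1)/0.4766 = 50.4.

K_p = 50.4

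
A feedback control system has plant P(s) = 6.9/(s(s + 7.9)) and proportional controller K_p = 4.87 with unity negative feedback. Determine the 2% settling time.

Closed-loop characteristic equation: s² + 7.9s + 33.6 = 0, so ω_n = 5.797 rad/s and ζ = 7.9/(2·5.797) = 0.6814.
2% settling time T_s ≈ 4/(ζω_n) = 4/3.95 = 1.01 s.

T_s ≈ 1.01 s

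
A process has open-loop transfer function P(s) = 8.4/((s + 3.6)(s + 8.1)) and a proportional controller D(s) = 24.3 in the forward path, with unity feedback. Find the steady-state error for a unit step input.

The loop is type 0. Static position error constant K_pos = D(0)·P(0) = 24.3·0.2881 = 7.
Steady-state error to a unit step: e_ss = 1/(1+K_pos) = 1/8 = 0.125.

0.125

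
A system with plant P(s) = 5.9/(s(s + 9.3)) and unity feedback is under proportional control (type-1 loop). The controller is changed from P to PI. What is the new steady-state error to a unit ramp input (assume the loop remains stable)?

The integrator raises the loop to type 2, so K_v → ∞ and e_ss to a ramp is zero.

0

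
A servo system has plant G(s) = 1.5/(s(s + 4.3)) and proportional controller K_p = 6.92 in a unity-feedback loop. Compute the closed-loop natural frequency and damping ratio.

The closed-loop denominator is s(s+4.3) + 6.92·1.5 = s² + 4.3s + 10.38.
Matching s² + 2ζω_n s + ω_n²: ω_n = √10.38 = 3.222 rad/s and 2ζω_n = 4.3, so ζ = 4.3/(2·3.222) = 0.667.

ω_n = 3.22 rad/s, ζ = 0.667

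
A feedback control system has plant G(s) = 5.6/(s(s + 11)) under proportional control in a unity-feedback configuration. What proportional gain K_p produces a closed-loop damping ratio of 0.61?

K_p = 14.5

Closed-loop characteristic equation: s² + 11s + K_p·5.6 = 0.
So ω_n = √(5.6K_p) and 2ζω_n = 11, giving ζ = 11/(2√(5.6K_p)).
Setting ζ = 0.61: √(5.6K_p) = 11/(2·0.61) = 9.016, so K_p = 81.3/5.6 = 14.5.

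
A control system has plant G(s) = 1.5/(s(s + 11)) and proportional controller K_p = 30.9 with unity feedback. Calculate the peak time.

T_p = 0.783 s

Closed-loop characteristic equation: s² + 11s + 46.35 = 0, so ω_n = 6.808 rad/s and ζ = 11/(2·6.808) = 0.8079.
Damped frequency ω_d = ω_n√(1−ζ²) = 4.012 rad/s, so peak time T_p = π/ω_d = 0.783 s.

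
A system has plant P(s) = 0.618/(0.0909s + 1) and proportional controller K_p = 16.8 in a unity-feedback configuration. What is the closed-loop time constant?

τ = 0.00799 s

Closed loop: T(s) = K_p·P/(1+K_p·P) = 10.38/(0.0909s + 1 + 10.38), with pole at s = −(1 + 10.38)/0.0909 = −125.2.
Closed-loop time constant τ = 1/125.2 = 0.00799 s.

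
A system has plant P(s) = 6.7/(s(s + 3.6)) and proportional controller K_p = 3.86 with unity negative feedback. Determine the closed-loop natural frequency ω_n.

1 + K_p·P(s) = 0 gives s² + 3.6s + 25.86 = 0.
Matching s² + 2ζω_n s + ω_n²: ω_n = √25.86 = 5.085 rad/s and 2ζω_n = 3.6, so ζ = 3.6/(2·5.085) = 0.354.

ω_n = 5.09 rad/s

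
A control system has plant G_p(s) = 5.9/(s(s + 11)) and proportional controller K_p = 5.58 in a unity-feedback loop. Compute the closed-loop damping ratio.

The closed-loop denominator is s(s+11) + 5.58·5.9 = s² + 11s + 32.92.
So ω_n² = 32.92 ⇒ ω_n = 5.738 rad/s, and ζ = 11/(2ω_n) = 0.959.

ζ = 0.959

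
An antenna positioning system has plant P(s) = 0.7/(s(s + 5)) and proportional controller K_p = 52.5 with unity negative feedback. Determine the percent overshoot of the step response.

24.1%

From 1 + K_pP(s) = 0: s² + 5s + 36.75 = 0 ⇒ ω_n = 6.062, ζ = 0.4124.
%OS = 100·exp(−πζ/√(1−ζ²)) = 100·exp(−π·0.4124/√0.8299) = 24.1%.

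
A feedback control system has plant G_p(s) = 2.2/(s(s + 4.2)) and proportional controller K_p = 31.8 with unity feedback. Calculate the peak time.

The closed-loop denominator s² + 4.2s + 69.96 gives ω_n = √69.96 = 8.364 and ζ = 4.2/(2ω_n) = 0.2511.
Damped frequency ω_d = ω_n√(1−ζ²) = 8.096 rad/s, so peak time T_p = π/ω_d = 0.388 s.

T_p = 0.388 s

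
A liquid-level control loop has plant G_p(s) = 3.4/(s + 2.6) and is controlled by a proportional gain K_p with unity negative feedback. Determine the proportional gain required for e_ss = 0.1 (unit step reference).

Steady-state error for a unit step on this type-0 loop is 1/(1 + K_p·G_p(0)).
G_p(0) = 1.308. Require 1/(1 + K_p·1.308) = 0.1, so 1 + 1.308·K_p = 10.
K_p = (10 − 1)/1.308 = 6.88.

K_p = 6.88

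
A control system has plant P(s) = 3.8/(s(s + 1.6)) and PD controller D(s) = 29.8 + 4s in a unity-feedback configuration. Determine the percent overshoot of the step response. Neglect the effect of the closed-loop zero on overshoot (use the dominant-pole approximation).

1.76%

Forward path: (29.8 + 4s)·3.8/(s(s+1.6)). The closed-loop characteristic equation is s² + (1.6 + 3.8·4)s + 3.8·29.8 = 0.
That is s² + 16.8s + 113.2 = 0, so ω_n = 10.64 rad/s and ζ = 16.8/(2·10.64) = 0.7894.
%OS = 100·exp(−πζ/√(1−ζ²)) = 1.76%.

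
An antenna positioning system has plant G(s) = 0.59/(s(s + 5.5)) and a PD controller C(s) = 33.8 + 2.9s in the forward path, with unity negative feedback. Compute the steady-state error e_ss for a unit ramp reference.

The loop has one pole at the origin (type 1). Velocity error constant K_v = lim_{s→0} s·C(s)G(s) = 33.8·0.59/5.5 = 3.626.
Steady-state error to a unit ramp: e_ss = 1/K_v = 0.276.

0.276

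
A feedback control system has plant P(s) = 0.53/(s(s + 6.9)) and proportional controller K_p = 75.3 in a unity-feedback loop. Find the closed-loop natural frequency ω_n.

ω_n = 6.32 rad/s

The closed-loop denominator is s(s+6.9) + 75.3·0.53 = s² + 6.9s + 39.91.
So ω_n² = 39.91 ⇒ ω_n = 6.317 rad/s, and ζ = 6.9/(2ω_n) = 0.546.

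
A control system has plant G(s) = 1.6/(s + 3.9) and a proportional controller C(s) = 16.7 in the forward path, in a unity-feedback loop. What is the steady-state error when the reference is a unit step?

0.127

The loop is type 0. Static position error constant K_pos = C(0)·G(0) = 16.7·0.4103 = 6.851.
Steady-state error to a unit step: e_ss = 1/(1+K_pos) = 1/7.851 = 0.127.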